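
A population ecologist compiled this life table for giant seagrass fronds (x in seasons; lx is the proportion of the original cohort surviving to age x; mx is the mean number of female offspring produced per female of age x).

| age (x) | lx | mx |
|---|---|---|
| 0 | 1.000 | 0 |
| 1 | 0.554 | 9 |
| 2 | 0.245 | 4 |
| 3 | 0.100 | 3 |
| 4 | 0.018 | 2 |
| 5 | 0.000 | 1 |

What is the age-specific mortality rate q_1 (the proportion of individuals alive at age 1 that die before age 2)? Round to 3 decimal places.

0.558

q_1 = (l_1 − l_2) / l_1 = (0.554 − 0.245) / 0.554
     = 0.309 / 0.554 = 0.557762… → 0.558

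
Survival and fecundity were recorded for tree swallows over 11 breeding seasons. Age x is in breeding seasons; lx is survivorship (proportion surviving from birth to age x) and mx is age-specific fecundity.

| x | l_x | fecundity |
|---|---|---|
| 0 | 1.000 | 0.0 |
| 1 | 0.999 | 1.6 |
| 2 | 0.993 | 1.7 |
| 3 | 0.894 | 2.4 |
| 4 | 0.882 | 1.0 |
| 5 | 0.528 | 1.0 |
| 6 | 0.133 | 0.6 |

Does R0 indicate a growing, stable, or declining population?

R0 = Σ lx·mx = 0 + 1.5984 + 1.6881 + 2.1456 + 0.882 + 0.528 + 0.0798 = 6.9219
R0 > 1, so the population is growing.

growing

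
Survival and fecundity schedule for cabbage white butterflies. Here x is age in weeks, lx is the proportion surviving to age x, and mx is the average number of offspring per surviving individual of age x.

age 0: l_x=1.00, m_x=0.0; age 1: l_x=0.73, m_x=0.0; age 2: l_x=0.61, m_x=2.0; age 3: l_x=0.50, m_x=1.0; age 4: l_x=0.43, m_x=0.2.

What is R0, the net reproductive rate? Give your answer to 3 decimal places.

lx·mx by age: 0, 0, 1.22, 0.5, 0.086
R0 = Σ lx·mx = 1.806 → 1.806

1.806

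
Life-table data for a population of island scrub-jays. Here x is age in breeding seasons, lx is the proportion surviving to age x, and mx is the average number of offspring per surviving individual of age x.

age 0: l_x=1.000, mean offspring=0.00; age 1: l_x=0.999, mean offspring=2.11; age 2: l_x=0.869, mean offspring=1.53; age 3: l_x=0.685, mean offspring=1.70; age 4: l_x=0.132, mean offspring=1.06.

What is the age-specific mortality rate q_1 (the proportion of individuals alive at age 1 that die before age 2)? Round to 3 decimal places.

q_1 = (l_1 − l_2) / l_1 = (0.999 − 0.869) / 0.999
     = 0.13 / 0.999 = 0.13013… → 0.130

0.130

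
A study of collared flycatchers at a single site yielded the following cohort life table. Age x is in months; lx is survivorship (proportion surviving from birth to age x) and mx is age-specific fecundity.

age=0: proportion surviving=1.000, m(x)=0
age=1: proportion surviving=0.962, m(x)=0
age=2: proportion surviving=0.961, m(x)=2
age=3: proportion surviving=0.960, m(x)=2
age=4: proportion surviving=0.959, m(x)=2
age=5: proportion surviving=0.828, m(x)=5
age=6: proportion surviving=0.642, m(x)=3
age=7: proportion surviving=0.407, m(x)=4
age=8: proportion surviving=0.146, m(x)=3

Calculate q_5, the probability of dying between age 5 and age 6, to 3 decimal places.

q_5 = (l_5 − l_6) / l_5 = (0.828 − 0.642) / 0.828
     = 0.186 / 0.828 = 0.224638… → 0.225

0.225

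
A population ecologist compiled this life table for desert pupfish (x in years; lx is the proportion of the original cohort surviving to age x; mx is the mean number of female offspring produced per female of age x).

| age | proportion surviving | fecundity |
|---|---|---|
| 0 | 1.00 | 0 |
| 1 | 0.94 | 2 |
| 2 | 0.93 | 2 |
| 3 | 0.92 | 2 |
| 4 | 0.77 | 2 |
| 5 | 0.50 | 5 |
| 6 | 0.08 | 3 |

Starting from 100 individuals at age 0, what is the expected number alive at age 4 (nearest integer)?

Expected survivors = N0 · l_4 = 100 × 0.77 = 77 → 77

77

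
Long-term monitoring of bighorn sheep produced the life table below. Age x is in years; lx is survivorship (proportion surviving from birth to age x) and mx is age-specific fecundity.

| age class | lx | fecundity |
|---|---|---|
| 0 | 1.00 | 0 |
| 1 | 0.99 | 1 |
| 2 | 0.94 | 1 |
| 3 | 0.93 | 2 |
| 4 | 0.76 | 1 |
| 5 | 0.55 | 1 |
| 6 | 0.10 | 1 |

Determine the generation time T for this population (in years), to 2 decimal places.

lx·mx: 0, 0.99, 0.94, 1.86, 0.76, 0.55, 0.1 → R0 = 5.2
x·lx·mx: 0, 0.99, 1.88, 5.58, 3.04, 2.75, 0.6 → Σ = 14.84
T = 14.84 / 5.2 = 2.853846… → 2.85

2.85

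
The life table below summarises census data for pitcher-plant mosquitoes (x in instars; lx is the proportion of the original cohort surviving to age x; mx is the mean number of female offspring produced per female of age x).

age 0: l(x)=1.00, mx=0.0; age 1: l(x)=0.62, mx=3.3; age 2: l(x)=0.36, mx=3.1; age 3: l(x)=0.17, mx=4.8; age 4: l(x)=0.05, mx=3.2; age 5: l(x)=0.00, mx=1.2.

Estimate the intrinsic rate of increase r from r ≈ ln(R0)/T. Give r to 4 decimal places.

0.7978

R0 = Σ lx·mx = 0 + 2.046 + 1.116 + 0.816 + 0.16 + 0 = 4.138
Σ x·lx·mx = 7.366; T = 7.366/4.138 = 1.78009…
r ≈ ln(R0)/T = ln(4.138)/1.78009… = 0.797833… → 0.7978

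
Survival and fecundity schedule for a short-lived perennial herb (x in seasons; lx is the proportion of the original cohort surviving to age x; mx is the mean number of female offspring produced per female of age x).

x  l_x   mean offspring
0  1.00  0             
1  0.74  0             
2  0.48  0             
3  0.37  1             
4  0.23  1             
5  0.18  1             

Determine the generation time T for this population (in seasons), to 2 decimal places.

lx·mx: 0, 0, 0, 0.37, 0.23, 0.18 → R0 = 0.78
x·lx·mx: 0, 0, 0, 1.11, 0.92, 0.9 → Σ = 2.93
T = 2.93 / 0.78 = 3.75641… → 3.76

3.76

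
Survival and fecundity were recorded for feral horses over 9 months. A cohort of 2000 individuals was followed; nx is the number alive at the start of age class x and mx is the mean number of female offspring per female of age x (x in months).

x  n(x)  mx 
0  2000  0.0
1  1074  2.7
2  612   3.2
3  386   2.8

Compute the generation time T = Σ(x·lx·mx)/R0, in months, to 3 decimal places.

lx = nx/n0 = nx/2000: 1, 0.537, 0.306, 0.193
lx·mx: 0, 1.4499, 0.9792, 0.5404 → R0 = 2.9695
x·lx·mx: 0, 1.4499, 1.9584, 1.6212 → Σ = 5.0295
T = 5.0295 / 2.9695 = 1.693719… → 1.694

1.694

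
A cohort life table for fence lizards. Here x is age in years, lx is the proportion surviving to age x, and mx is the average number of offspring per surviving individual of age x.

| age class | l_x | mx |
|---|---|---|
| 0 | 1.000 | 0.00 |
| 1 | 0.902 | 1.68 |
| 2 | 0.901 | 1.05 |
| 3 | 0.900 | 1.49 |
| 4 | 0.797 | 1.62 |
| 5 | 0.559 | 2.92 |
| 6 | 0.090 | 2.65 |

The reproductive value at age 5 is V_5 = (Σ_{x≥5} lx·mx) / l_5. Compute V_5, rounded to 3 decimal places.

lx·mx for x ≥ 5: 1.63228, 0.2385 → sum = 1.87078
V_5 = 1.87078 / l_5 = 1.87078 / 0.559 = 3.346655… → 3.347

3.347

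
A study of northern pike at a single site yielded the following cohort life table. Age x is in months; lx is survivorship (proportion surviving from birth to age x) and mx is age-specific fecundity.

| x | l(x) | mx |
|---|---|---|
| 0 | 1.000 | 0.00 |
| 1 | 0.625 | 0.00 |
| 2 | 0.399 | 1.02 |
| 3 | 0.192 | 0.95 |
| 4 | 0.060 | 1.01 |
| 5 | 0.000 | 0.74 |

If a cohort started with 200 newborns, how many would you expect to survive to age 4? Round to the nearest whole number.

12

Expected survivors = N0 · l_4 = 200 × 0.060 = 12 → 12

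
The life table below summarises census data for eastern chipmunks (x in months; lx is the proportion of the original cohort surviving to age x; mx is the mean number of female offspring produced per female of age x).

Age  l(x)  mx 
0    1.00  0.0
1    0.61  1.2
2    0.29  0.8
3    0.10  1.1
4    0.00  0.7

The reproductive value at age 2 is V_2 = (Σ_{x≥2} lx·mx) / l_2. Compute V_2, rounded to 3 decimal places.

lx·mx for x ≥ 2: 0.232, 0.11, 0 → sum = 0.342
V_2 = 0.342 / l_2 = 0.342 / 0.29 = 1.17931… → 1.179

1.179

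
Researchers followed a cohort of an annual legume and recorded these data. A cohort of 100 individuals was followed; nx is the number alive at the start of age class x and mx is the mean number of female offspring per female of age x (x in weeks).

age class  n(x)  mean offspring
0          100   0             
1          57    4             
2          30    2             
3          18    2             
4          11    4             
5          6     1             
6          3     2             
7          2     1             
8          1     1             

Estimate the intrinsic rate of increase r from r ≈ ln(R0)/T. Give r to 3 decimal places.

0.714

lx = nx/n0 = nx/100: 1, 0.57, 0.3, 0.18, 0.11, 0.06, 0.03, 0.02, 0.01
R0 = Σ lx·mx = 0 + 2.28 + 0.6 + 0.36 + 0.44 + 0.06 + 0.06 + 0.02 + 0.01 = 3.83
Σ x·lx·mx = 7.2; T = 7.2/3.83 = 1.8799…
r ≈ ln(R0)/T = ln(3.83)/1.8799… = 0.71433… → 0.714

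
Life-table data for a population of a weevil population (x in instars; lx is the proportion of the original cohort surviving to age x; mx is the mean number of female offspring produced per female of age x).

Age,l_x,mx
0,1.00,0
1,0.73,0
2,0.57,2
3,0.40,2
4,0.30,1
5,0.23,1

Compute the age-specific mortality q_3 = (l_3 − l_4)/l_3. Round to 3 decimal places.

0.250

q_3 = (l_3 − l_4) / l_3 = (0.4 − 0.3) / 0.4
     = 0.1 / 0.4 = 0.25 → 0.250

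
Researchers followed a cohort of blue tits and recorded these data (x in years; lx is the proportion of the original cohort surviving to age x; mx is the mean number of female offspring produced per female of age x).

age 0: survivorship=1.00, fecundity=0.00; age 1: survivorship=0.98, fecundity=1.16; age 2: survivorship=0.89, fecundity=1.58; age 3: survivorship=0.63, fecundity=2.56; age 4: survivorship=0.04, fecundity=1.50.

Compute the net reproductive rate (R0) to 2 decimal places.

lx·mx by age: 0, 1.1368, 1.4062, 1.6128, 0.06
R0 = Σ lx·mx = 4.2158 → 4.22

4.22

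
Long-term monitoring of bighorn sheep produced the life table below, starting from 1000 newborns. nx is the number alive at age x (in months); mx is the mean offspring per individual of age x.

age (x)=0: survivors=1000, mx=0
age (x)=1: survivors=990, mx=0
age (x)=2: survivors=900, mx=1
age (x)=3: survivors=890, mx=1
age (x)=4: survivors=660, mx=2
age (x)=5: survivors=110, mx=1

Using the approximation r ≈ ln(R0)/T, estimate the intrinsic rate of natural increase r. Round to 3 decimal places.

0.366

lx = nx/n0 = nx/1000: 1, 0.99, 0.9, 0.89, 0.66, 0.11
R0 = Σ lx·mx = 0 + 0 + 0.9 + 0.89 + 1.32 + 0.11 = 3.22
Σ x·lx·mx = 10.3; T = 10.3/3.22 = 3.19876…
r ≈ ln(R0)/T = ln(3.22)/3.19876… = 0.36557… → 0.366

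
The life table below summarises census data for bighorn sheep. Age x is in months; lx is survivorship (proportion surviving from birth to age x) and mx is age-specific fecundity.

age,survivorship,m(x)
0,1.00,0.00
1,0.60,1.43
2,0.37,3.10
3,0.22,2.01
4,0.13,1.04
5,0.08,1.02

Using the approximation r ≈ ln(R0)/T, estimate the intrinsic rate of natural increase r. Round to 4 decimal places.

R0 = Σ lx·mx = 0 + 0.858 + 1.147 + 0.4422 + 0.1352 + 0.0816 = 2.664
Σ x·lx·mx = 5.4274; T = 5.4274/2.664 = 2.03731…
r ≈ ln(R0)/T = ln(2.664)/2.03731… = 0.480942… → 0.4809

0.4809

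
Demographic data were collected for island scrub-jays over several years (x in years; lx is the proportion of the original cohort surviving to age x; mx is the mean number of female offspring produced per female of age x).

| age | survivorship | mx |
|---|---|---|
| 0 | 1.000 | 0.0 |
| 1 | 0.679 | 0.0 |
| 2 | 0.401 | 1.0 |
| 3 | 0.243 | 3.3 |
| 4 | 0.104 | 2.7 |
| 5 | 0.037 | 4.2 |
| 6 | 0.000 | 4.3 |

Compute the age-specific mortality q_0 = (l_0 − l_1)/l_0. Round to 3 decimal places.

0.321

q_0 = (l_0 − l_1) / l_0 = (1 − 0.679) / 1
     = 0.321 / 1 = 0.321 → 0.321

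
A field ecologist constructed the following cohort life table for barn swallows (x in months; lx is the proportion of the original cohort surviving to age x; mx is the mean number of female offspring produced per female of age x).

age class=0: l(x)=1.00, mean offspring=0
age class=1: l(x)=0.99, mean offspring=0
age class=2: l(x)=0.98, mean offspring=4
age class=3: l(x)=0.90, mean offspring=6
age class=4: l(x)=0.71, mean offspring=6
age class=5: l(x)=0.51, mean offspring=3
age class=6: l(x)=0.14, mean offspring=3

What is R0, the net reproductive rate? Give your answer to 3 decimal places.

15.530

lx·mx by age: 0, 0, 3.92, 5.4, 4.26, 1.53, 0.42
R0 = Σ lx·mx = 15.53 → 15.530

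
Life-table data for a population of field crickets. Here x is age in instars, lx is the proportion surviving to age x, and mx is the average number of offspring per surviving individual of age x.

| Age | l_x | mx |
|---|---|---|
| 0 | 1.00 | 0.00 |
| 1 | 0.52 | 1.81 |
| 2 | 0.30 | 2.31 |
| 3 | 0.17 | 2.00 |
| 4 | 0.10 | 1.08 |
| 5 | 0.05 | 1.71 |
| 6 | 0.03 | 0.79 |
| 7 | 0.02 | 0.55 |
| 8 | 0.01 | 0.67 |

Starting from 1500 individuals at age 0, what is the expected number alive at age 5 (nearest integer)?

Expected survivors = N0 · l_5 = 1500 × 0.05 = 75 → 75

75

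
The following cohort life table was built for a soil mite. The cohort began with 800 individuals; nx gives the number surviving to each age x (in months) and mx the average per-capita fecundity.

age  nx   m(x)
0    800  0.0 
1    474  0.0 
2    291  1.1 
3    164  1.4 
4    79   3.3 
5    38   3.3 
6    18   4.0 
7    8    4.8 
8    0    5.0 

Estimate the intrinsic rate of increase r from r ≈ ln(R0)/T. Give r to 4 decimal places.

lx = nx/n0 = nx/800: 1, 0.5925, 0.36375, 0.205, 0.09875, 0.0475, 0.0225, 0.01, 0
R0 = Σ lx·mx = 0 + 0 + 0.40013… + 0.287 + 0.32588… + 0.15675 + 0.09 + 0.048 + 0 = 1.30775
Σ x·lx·mx = 4.6245; T = 4.6245/1.30775 = 3.53623…
r ≈ ln(R0)/T = ln(1.30775)/3.53623… = 0.075874… → 0.0759

0.0759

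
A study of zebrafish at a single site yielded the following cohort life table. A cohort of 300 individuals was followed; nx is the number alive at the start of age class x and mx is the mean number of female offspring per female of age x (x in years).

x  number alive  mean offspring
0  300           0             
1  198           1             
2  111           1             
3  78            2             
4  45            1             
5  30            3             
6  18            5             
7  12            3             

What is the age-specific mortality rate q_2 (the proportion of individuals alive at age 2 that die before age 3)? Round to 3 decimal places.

0.297

lx = nx/n0 = nx/300: 1, 0.66, 0.37, 0.26, 0.15, 0.1, 0.06, 0.04
q_2 = (l_2 − l_3) / l_2 = (0.37 − 0.26) / 0.37
     = 0.11 / 0.37 = 0.297297… → 0.297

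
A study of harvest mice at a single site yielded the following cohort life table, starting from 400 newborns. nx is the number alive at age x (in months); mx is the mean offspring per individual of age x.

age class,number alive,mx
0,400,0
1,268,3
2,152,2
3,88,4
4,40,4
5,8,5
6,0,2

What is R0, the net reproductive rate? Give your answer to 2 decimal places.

4.15

lx = nx/n0 = nx/400: 1, 0.67, 0.38, 0.22, 0.1, 0.02, 0
lx·mx by age: 0, 2.01, 0.76, 0.88, 0.4, 0.1, 0
R0 = Σ lx·mx = 4.15 → 4.15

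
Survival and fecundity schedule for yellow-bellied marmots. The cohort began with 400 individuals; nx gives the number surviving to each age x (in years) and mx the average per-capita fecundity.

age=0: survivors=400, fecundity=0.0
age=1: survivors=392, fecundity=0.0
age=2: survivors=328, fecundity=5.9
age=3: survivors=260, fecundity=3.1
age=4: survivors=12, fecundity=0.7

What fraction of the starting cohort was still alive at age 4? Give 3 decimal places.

0.030

l_4 = n_4/n_0 = 12/400 = 0.03 → 0.030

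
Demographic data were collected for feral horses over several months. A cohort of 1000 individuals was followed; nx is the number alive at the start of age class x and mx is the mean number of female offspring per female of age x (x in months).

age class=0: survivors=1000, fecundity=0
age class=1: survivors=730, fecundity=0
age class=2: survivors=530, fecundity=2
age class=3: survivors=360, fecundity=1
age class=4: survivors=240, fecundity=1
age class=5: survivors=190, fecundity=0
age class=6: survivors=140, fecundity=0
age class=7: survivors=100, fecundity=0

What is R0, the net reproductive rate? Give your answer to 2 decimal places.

1.66

lx = nx/n0 = nx/1000: 1, 0.73, 0.53, 0.36, 0.24, 0.19, 0.14, 0.1
lx·mx by age: 0, 0, 1.06, 0.36, 0.24, 0, 0, 0
R0 = Σ lx·mx = 1.66 → 1.66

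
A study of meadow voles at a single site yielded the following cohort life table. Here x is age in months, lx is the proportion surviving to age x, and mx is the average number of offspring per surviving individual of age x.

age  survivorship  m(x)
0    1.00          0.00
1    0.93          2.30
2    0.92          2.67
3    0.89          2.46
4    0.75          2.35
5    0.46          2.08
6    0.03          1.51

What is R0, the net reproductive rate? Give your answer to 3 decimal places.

lx·mx by age: 0, 2.139, 2.4564, 2.1894, 1.7625, 0.9568, 0.0453
R0 = Σ lx·mx = 9.5494 → 9.549

9.549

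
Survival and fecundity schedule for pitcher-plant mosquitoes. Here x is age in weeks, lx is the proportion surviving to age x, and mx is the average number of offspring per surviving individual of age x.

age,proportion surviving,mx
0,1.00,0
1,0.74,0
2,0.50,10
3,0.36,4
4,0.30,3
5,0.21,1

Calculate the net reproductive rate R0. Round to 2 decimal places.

7.55

lx·mx by age: 0, 0, 5, 1.44, 0.9, 0.21
R0 = Σ lx·mx = 7.55 → 7.55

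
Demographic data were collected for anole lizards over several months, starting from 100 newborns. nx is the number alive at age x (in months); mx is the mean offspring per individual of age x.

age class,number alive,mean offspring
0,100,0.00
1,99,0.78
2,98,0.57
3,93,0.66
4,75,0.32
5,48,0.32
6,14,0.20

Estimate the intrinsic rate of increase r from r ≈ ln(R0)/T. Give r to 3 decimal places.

0.362

lx = nx/n0 = nx/100: 1, 0.99, 0.98, 0.93, 0.75, 0.48, 0.14
R0 = Σ lx·mx = 0 + 0.7722 + 0.5586 + 0.6138 + 0.24 + 0.1536 + 0.028 = 2.3662
Σ x·lx·mx = 5.6268; T = 5.6268/2.3662 = 2.37799…
r ≈ ln(R0)/T = ln(2.3662)/2.37799… = 0.36219… → 0.362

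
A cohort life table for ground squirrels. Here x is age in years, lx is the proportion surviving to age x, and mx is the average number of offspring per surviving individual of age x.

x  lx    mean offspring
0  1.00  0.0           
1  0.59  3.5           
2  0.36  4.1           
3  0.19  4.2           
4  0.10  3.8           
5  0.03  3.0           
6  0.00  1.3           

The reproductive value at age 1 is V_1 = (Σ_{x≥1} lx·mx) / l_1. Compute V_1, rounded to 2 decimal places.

8.15

lx·mx for x ≥ 1: 2.065, 1.476, 0.798, 0.38, 0.09, 0 → sum = 4.809
V_1 = 4.809 / l_1 = 4.809 / 0.59 = 8.150847… → 8.15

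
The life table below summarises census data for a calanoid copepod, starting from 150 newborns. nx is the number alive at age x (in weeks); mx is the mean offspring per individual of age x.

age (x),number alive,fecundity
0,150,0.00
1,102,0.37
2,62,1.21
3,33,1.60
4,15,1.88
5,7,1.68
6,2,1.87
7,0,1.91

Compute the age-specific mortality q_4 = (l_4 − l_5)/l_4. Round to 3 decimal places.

lx = nx/n0 = nx/150: 1, 0.68, 0.41333…, 0.22, 0.1, 0.04667…, 0.01333…, 0
q_4 = (l_4 − l_5) / l_4 = (0.1 − 0.046667…) / 0.1
     = 0.053333… / 0.1 = 0.533333… → 0.533

0.533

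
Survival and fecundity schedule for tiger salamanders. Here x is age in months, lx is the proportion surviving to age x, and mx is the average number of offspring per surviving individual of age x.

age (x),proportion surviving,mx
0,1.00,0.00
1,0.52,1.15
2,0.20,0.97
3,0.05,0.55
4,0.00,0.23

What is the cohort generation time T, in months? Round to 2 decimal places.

1.30

lx·mx: 0, 0.598, 0.194, 0.0275, 0 → R0 = 0.8195
x·lx·mx: 0, 0.598, 0.388, 0.0825, 0 → Σ = 1.0685
T = 1.0685 / 0.8195 = 1.303844… → 1.30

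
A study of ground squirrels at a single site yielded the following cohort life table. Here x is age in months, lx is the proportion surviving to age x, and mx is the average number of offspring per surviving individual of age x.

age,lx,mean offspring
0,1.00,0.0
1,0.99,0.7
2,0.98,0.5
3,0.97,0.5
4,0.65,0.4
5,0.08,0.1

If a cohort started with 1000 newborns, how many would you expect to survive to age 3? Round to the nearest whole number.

970

Expected survivors = N0 · l_3 = 1000 × 0.97 = 970 → 970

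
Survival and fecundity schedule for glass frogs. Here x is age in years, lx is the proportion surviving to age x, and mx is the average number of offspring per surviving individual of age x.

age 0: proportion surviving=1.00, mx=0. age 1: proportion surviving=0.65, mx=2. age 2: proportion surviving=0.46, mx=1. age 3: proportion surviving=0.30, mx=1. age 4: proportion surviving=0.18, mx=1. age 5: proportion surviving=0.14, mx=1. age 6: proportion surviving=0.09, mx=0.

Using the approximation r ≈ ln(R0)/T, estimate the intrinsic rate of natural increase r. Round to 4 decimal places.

0.4546

R0 = Σ lx·mx = 0 + 1.3 + 0.46 + 0.3 + 0.18 + 0.14 + 0 = 2.38
Σ x·lx·mx = 4.54; T = 4.54/2.38 = 1.90756…
r ≈ ln(R0)/T = ln(2.38)/1.90756… = 0.454559… → 0.4546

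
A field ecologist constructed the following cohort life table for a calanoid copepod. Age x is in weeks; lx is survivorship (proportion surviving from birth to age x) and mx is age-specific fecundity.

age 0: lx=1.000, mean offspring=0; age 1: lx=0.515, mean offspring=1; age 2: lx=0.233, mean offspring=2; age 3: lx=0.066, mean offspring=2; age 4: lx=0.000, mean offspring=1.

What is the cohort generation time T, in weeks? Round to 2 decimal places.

1.66

lx·mx: 0, 0.515, 0.466, 0.132, 0 → R0 = 1.113
x·lx·mx: 0, 0.515, 0.932, 0.396, 0 → Σ = 1.843
T = 1.843 / 1.113 = 1.655885… → 1.66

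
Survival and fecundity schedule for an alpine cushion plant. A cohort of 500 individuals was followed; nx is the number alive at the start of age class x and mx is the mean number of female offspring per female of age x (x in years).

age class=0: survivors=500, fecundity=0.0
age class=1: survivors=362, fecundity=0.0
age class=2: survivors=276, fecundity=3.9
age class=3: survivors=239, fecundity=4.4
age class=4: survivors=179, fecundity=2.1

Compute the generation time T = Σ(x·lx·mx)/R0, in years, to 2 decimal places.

lx = nx/n0 = nx/500: 1, 0.724, 0.552, 0.478, 0.358
lx·mx: 0, 0, 2.1528, 2.1032, 0.7518 → R0 = 5.0078
x·lx·mx: 0, 0, 4.3056, 6.3096, 3.0072 → Σ = 13.6224
T = 13.6224 / 5.0078 = 2.720236… → 2.72

2.72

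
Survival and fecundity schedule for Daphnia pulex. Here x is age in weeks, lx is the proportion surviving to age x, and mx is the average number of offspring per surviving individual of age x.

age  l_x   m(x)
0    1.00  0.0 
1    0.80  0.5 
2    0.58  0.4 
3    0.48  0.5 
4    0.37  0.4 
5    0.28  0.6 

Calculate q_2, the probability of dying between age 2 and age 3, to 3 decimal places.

q_2 = (l_2 − l_3) / l_2 = (0.58 − 0.48) / 0.58
     = 0.1 / 0.58 = 0.172414… → 0.172

0.172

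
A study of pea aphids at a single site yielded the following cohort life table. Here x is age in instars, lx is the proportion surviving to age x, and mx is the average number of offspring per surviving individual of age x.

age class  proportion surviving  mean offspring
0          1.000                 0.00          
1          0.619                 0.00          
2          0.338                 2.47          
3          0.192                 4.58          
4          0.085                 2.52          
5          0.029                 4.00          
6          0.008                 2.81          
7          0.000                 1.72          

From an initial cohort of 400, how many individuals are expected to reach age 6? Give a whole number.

Expected survivors = N0 · l_6 = 400 × 0.008 = 3.2 → 3

3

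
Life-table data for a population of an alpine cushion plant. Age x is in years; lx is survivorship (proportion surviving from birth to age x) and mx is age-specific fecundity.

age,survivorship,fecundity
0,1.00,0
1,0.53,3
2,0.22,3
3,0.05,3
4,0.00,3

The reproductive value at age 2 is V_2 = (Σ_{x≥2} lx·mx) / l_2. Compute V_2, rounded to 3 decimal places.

3.682

lx·mx for x ≥ 2: 0.66, 0.15, 0 → sum = 0.81
V_2 = 0.81 / l_2 = 0.81 / 0.22 = 3.681818… → 3.682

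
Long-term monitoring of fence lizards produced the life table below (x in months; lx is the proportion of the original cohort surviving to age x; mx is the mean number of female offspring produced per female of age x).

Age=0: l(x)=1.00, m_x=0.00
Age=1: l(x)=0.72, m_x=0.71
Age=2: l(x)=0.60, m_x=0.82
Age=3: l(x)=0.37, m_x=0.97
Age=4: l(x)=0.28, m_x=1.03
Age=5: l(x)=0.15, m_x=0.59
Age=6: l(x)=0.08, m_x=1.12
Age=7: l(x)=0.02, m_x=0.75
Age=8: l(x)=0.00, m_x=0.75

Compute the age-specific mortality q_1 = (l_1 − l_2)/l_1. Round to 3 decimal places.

0.167

q_1 = (l_1 − l_2) / l_1 = (0.72 − 0.6) / 0.72
     = 0.12 / 0.72 = 0.166667… → 0.167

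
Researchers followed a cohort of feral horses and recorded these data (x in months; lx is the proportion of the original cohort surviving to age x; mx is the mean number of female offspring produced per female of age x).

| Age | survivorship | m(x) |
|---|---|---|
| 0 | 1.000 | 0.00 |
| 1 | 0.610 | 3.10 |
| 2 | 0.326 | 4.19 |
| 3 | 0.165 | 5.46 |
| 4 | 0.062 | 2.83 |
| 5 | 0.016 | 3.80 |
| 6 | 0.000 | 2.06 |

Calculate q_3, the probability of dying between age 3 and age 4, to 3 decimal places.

q_3 = (l_3 − l_4) / l_3 = (0.165 − 0.062) / 0.165
     = 0.103 / 0.165 = 0.624242… → 0.624

0.624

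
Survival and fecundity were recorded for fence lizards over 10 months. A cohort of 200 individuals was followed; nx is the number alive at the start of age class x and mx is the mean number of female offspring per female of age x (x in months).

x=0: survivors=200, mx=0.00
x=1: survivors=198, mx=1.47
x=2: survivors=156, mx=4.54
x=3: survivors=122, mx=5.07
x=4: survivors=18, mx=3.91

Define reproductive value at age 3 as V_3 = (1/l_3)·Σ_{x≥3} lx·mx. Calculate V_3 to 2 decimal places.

lx = nx/n0 = nx/200: 1, 0.99, 0.78, 0.61, 0.09
lx·mx for x ≥ 3: 3.0927, 0.3519 → sum = 3.4446
V_3 = 3.4446 / l_3 = 3.4446 / 0.61 = 5.646885… → 5.65

5.65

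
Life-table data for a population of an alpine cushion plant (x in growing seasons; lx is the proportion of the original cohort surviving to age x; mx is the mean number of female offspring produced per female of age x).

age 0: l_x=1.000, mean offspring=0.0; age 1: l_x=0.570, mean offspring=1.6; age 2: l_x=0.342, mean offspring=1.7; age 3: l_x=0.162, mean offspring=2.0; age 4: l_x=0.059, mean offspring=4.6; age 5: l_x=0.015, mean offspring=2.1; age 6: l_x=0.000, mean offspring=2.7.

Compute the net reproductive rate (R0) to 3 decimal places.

2.120

lx·mx by age: 0, 0.912, 0.5814, 0.324, 0.2714, 0.0315, 0
R0 = Σ lx·mx = 2.1203 → 2.120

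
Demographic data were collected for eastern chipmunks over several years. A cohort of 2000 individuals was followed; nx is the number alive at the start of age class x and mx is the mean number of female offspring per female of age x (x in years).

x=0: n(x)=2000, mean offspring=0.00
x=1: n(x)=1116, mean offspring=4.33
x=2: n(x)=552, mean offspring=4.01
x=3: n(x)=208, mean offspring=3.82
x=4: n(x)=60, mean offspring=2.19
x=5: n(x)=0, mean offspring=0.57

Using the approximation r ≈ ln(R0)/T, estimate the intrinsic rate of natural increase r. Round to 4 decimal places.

0.9059

lx = nx/n0 = nx/2000: 1, 0.558, 0.276, 0.104, 0.03, 0
R0 = Σ lx·mx = 0 + 2.41614 + 1.10676 + 0.39728 + 0.0657 + 0 = 3.98588
Σ x·lx·mx = 6.0843; T = 6.0843/3.98588 = 1.52646…
r ≈ ln(R0)/T = ln(3.98588)/1.52646… = 0.905857… → 0.9059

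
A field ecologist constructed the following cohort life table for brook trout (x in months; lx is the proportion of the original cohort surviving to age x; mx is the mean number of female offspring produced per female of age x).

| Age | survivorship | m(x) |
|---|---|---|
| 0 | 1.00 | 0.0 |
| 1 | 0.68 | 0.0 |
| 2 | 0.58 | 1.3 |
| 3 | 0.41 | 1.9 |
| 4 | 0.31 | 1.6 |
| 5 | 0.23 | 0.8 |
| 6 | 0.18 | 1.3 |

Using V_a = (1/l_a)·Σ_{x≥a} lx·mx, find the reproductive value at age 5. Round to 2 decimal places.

1.82

lx·mx for x ≥ 5: 0.184, 0.234 → sum = 0.418
V_5 = 0.418 / l_5 = 0.418 / 0.23 = 1.817391… → 1.82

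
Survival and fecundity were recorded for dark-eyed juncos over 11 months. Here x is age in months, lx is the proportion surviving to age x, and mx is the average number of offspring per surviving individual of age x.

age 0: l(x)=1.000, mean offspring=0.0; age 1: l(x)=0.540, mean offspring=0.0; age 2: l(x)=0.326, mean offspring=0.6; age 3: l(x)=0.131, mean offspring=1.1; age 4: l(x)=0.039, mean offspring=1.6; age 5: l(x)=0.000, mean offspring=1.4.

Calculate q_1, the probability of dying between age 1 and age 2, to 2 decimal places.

q_1 = (l_1 − l_2) / l_1 = (0.54 − 0.326) / 0.54
     = 0.214 / 0.54 = 0.396296… → 0.40

0.40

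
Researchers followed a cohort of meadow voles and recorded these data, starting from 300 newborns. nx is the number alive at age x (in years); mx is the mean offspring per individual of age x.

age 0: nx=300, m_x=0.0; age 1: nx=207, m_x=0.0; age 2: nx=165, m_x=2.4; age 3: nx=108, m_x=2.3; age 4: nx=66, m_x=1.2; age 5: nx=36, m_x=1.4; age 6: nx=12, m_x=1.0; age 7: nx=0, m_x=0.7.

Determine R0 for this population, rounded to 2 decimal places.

lx = nx/n0 = nx/300: 1, 0.69, 0.55, 0.36, 0.22, 0.12, 0.04, 0
lx·mx by age: 0, 0, 1.32, 0.828, 0.264, 0.168, 0.04, 0
R0 = Σ lx·mx = 2.62 → 2.62

2.62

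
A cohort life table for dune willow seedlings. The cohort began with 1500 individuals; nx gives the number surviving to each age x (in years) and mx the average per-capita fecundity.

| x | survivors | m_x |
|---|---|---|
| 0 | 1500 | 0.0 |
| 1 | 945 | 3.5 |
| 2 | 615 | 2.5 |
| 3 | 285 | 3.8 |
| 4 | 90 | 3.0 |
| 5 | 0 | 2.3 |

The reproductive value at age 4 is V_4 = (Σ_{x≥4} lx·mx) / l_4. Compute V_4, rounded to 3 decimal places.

3.000

lx = nx/n0 = nx/1500: 1, 0.63, 0.41, 0.19, 0.06, 0
lx·mx for x ≥ 4: 0.18, 0 → sum = 0.18
V_4 = 0.18 / l_4 = 0.18 / 0.06 = 3 → 3.000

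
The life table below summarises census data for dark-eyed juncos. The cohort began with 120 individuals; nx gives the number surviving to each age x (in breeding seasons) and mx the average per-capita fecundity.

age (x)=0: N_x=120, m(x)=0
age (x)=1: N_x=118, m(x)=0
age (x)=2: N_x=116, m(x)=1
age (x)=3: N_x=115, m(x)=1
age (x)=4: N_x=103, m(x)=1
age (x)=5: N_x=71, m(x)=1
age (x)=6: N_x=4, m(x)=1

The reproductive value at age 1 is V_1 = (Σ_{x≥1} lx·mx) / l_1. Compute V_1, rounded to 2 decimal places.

lx = nx/n0 = nx/120: 1, 0.98333…, 0.96667…, 0.95833…, 0.85833…, 0.59167…, 0.03333…
lx·mx for x ≥ 1: 0, 0.966667…, 0.958333…, 0.858333…, 0.591667…, 0.033333… → sum = 3.408333…
V_1 = 3.408333… / l_1 = 3.408333… / 0.983333… = 3.466102… → 3.47

3.47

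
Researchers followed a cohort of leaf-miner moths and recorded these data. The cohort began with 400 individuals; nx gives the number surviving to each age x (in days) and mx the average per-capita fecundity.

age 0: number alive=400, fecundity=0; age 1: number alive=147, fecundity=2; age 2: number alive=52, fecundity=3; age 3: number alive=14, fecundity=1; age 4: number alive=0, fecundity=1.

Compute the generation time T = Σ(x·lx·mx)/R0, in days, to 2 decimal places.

1.40

lx = nx/n0 = nx/400: 1, 0.3675, 0.13, 0.035, 0
lx·mx: 0, 0.735, 0.39, 0.035, 0 → R0 = 1.16
x·lx·mx: 0, 0.735, 0.78, 0.105, 0 → Σ = 1.62
T = 1.62 / 1.16 = 1.396552… → 1.40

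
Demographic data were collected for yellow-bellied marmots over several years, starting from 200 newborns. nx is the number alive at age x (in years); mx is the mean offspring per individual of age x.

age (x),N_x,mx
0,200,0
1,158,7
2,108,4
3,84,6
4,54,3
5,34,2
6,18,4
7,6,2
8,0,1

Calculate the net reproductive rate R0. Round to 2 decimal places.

11.78

lx = nx/n0 = nx/200: 1, 0.79, 0.54, 0.42, 0.27, 0.17, 0.09, 0.03, 0
lx·mx by age: 0, 5.53, 2.16, 2.52, 0.81, 0.34, 0.36, 0.06, 0
R0 = Σ lx·mx = 11.78 → 11.78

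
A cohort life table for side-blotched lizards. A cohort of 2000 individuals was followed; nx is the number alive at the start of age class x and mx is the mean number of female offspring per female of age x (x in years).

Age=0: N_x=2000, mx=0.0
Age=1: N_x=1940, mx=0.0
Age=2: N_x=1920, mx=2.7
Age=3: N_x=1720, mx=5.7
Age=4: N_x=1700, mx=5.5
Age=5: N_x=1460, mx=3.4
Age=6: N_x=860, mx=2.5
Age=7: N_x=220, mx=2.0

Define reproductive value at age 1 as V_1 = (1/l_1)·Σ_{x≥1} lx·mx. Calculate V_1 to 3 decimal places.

16.439

lx = nx/n0 = nx/2000: 1, 0.97, 0.96, 0.86, 0.85, 0.73, 0.43, 0.11
lx·mx for x ≥ 1: 0, 2.592, 4.902, 4.675, 2.482, 1.075, 0.22 → sum = 15.946
V_1 = 15.946 / l_1 = 15.946 / 0.97 = 16.439175… → 16.439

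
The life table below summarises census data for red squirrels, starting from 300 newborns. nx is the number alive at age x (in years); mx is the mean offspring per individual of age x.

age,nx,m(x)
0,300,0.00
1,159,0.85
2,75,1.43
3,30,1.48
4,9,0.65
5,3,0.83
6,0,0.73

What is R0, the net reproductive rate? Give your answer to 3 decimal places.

0.984

lx = nx/n0 = nx/300: 1, 0.53, 0.25, 0.1, 0.03, 0.01, 0
lx·mx by age: 0, 0.4505, 0.3575, 0.148, 0.0195, 0.0083, 0
R0 = Σ lx·mx = 0.9838 → 0.984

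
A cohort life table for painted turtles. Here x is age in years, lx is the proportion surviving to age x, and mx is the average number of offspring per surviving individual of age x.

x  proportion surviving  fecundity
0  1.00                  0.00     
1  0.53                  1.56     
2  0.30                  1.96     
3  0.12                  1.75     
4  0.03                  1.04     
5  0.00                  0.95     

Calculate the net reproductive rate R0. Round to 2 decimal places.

1.66

lx·mx by age: 0, 0.8268, 0.588, 0.21, 0.0312, 0
R0 = Σ lx·mx = 1.656 → 1.66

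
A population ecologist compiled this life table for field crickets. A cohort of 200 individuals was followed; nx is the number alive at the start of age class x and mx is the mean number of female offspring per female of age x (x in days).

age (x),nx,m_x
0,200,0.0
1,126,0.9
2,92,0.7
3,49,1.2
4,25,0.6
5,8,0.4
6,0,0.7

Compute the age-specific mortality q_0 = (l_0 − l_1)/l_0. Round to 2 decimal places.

lx = nx/n0 = nx/200: 1, 0.63, 0.46, 0.245, 0.125, 0.04, 0
q_0 = (l_0 − l_1) / l_0 = (1 − 0.63) / 1
     = 0.37 / 1 = 0.37 → 0.37

0.37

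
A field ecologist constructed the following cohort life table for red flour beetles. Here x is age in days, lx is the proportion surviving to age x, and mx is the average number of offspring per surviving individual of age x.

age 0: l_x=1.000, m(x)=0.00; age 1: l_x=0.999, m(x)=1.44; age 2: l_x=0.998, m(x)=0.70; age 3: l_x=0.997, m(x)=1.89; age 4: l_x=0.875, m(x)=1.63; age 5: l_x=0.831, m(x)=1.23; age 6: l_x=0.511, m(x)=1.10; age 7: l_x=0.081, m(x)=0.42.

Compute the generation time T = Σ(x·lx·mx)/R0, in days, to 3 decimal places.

lx·mx: 0, 1.43856, 0.6986, 1.88433, 1.42625, 1.02213, 0.5621, 0.03402 → R0 = 7.06599
x·lx·mx: 0, 1.43856, 1.3972, 5.65299, 5.705, 5.11065, 3.3726, 0.23814 → Σ = 22.91514
T = 22.91514 / 7.06599 = 3.243019… → 3.243

3.243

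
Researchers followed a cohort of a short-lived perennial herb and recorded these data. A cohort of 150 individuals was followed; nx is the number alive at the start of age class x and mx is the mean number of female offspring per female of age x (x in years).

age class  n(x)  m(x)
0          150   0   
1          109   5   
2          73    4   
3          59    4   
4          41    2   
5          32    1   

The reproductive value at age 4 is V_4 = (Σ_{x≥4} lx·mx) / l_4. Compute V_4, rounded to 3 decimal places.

lx = nx/n0 = nx/150: 1, 0.72667…, 0.48667…, 0.39333…, 0.27333…, 0.21333…
lx·mx for x ≥ 4: 0.546667…, 0.213333… → sum = 0.76…
V_4 = 0.76… / l_4 = 0.76… / 0.273333… = 2.780488… → 2.780

2.780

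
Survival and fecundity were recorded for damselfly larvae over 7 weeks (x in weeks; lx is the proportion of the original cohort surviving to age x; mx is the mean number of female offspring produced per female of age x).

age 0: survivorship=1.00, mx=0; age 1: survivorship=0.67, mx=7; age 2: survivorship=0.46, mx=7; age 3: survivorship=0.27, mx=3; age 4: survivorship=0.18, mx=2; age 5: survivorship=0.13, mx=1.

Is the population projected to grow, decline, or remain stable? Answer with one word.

R0 = Σ lx·mx = 0 + 4.69 + 3.22 + 0.81 + 0.36 + 0.13 = 9.21
R0 > 1, so the population is growing.

growing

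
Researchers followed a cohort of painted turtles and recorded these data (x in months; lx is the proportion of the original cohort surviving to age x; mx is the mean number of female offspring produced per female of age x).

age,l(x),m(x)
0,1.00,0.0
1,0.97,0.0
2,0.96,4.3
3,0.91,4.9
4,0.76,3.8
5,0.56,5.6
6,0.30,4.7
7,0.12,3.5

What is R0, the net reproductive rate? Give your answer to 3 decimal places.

16.441

lx·mx by age: 0, 0, 4.128, 4.459, 2.888, 3.136, 1.41, 0.42
R0 = Σ lx·mx = 16.441 → 16.441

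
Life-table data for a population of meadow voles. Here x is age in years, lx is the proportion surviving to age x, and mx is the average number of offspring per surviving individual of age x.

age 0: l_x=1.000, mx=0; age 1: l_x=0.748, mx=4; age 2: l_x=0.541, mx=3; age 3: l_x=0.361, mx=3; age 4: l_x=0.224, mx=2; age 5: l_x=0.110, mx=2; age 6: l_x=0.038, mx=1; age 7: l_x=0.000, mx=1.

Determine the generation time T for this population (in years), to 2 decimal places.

lx·mx: 0, 2.992, 1.623, 1.083, 0.448, 0.22, 0.038, 0 → R0 = 6.404
x·lx·mx: 0, 2.992, 3.246, 3.249, 1.792, 1.1, 0.228, 0 → Σ = 12.607
T = 12.607 / 6.404 = 1.968613… → 1.97

1.97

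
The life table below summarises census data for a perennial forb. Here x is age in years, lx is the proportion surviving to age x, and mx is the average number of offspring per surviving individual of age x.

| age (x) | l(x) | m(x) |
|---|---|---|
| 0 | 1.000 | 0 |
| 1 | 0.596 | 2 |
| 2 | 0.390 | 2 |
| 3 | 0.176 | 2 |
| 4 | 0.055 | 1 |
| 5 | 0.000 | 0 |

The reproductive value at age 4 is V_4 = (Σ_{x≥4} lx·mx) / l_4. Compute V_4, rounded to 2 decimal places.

lx·mx for x ≥ 4: 0.055, 0 → sum = 0.055
V_4 = 0.055 / l_4 = 0.055 / 0.055 = 1 → 1.00

1.00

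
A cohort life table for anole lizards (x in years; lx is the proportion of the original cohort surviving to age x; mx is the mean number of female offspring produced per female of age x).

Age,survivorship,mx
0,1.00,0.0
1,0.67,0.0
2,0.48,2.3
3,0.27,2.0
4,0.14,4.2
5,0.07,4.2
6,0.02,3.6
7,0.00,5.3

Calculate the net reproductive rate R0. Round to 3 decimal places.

lx·mx by age: 0, 0, 1.104, 0.54, 0.588, 0.294, 0.072, 0
R0 = Σ lx·mx = 2.598 → 2.598

2.598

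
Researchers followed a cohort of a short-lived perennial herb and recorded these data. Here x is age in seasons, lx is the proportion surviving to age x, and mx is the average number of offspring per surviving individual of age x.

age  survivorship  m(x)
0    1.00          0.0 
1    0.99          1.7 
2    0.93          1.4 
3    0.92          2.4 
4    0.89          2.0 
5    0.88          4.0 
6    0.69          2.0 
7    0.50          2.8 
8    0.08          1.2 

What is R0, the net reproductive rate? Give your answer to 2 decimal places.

lx·mx by age: 0, 1.683, 1.302, 2.208, 1.78, 3.52, 1.38, 1.4, 0.096
R0 = Σ lx·mx = 13.369 → 13.37

13.37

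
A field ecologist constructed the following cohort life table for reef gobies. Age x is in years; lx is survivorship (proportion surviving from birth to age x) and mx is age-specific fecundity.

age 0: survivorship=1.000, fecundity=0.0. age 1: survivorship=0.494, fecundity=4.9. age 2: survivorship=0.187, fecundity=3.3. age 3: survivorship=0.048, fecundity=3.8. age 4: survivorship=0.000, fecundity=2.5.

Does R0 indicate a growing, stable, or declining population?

growing

R0 = Σ lx·mx = 0 + 2.4206 + 0.6171 + 0.1824 + 0 = 3.2201
R0 > 1, so the population is growing.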